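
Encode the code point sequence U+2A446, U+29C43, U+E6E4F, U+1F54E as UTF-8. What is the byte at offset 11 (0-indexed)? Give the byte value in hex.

U+2A446 → 4-byte form F0 AA 91 86 at offsets 0–3.
U+29C43 → 4-byte form F0 A9 B1 83 at offsets 4–7.
U+E6E4F → 4-byte form F3 A6 B9 8F at offsets 8–11.
Offset 11 falls in char 3's range; it's byte 4 of F3 A6 B9 8F = 0x8F.

0x8F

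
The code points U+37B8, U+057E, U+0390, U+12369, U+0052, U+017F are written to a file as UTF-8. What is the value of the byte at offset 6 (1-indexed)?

1-indexed offset 6 is 0-indexed offset 5.
U+37B8 → 3-byte form E3 9E B8 at offsets 0–2.
U+057E → 2-byte form D5 BE at offsets 3–4.
U+0390 → 2-byte form CE 90 at offsets 5–6.
Offset 5 falls in char 3's range; it's byte 1 of CE 90 = 0xCE.

0xCE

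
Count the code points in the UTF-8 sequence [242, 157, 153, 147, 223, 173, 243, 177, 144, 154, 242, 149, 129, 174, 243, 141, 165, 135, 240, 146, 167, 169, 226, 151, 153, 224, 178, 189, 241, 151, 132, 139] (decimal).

9

Byte at offset 0: 0xF2 = 11110010 → 4-byte char (#1). Advance 4.
Byte at offset 4: 0xDF = 11011111 → 2-byte char (#2). Advance 2.
Byte at offset 6: 0xF3 = 11110011 → 4-byte char (#3). Advance 4.
Byte at offset 10: 0xF2 = 11110010 → 4-byte char (#4). Advance 4.
Byte at offset 14: 0xF3 = 11110011 → 4-byte char (#5). Advance 4.
Byte at offset 18: 0xF0 = 11110000 → 4-byte char (#6). Advance 4.
Byte at offset 22: 0xE2 = 11100010 → 3-byte char (#7). Advance 3.
Byte at offset 25: 0xE0 = 11100000 → 3-byte char (#8). Advance 3.
Byte at offset 28: 0xF1 = 11110001 → 4-byte char (#9). Advance 4.
Reached end at offset 32 after 9 code points.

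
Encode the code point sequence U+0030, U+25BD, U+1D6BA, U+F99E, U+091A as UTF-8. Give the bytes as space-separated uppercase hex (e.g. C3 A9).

30 E2 96 BD F0 9D 9A BA EF A6 9E E0 A4 9A

U+0030: 1-byte form → 30.
U+25BD: 3-byte form → E2 96 BD.
U+1D6BA: 4-byte form → F0 9D 9A BA.
U+F99E: 3-byte form → EF A6 9E.
U+091A: 3-byte form → E0 A4 9A.
Concatenated (14 bytes): 30 E2 96 BD F0 9D 9A BA EF A6 9E E0 A4 9A.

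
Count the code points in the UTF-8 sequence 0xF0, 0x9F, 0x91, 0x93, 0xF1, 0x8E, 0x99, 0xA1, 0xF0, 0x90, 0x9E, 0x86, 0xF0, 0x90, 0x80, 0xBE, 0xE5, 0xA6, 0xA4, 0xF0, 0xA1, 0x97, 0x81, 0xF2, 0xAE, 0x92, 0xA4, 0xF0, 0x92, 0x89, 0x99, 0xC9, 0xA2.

9

Byte at offset 0: 0xF0 = 11110000 → 4-byte char (#1). Advance 4.
Byte at offset 4: 0xF1 = 11110001 → 4-byte char (#2). Advance 4.
Byte at offset 8: 0xF0 = 11110000 → 4-byte char (#3). Advance 4.
Byte at offset 12: 0xF0 = 11110000 → 4-byte char (#4). Advance 4.
Byte at offset 16: 0xE5 = 11100101 → 3-byte char (#5). Advance 3.
Byte at offset 19: 0xF0 = 11110000 → 4-byte char (#6). Advance 4.
Byte at offset 23: 0xF2 = 11110010 → 4-byte char (#7). Advance 4.
Byte at offset 27: 0xF0 = 11110000 → 4-byte char (#8). Advance 4.
Byte at offset 31: 0xC9 = 11001001 → 2-byte char (#9). Advance 2.
Reached end at offset 33 after 9 code points.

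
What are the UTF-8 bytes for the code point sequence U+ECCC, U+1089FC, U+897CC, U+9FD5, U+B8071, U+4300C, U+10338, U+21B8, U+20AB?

U+ECCC: 3-byte form → EE B3 8C.
U+1089FC: 4-byte form → F4 88 A7 BC.
U+897CC: 4-byte form → F2 89 9F 8C.
U+9FD5: 3-byte form → E9 BF 95.
U+B8071: 4-byte form → F2 B8 81 B1.
U+4300C: 4-byte form → F1 83 80 8C.
U+10338: 4-byte form → F0 90 8C B8.
U+21B8: 3-byte form → E2 86 B8.
U+20AB: 3-byte form → E2 82 AB.
Concatenated (32 bytes): EE B3 8C F4 88 A7 BC F2 89 9F 8C E9 BF 95 F2 B8 81 B1 F1 83 80 8C F0 90 8C B8 E2 86 B8 E2 82 AB.

EE B3 8C F4 88 A7 BC F2 89 9F 8C E9 BF 95 F2 B8 81 B1 F1 83 80 8C F0 90 8C B8 E2 86 B8 E2 82 AB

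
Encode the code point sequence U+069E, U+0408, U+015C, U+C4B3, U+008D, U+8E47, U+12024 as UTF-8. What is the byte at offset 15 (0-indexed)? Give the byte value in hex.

U+069E → 2-byte form DA 9E at offsets 0–1.
U+0408 → 2-byte form D0 88 at offsets 2–3.
U+015C → 2-byte form C5 9C at offsets 4–5.
U+C4B3 → 3-byte form EC 92 B3 at offsets 6–8.
U+008D → 2-byte form C2 8D at offsets 9–10.
U+8E47 → 3-byte form E8 B9 87 at offsets 11–13.
U+12024 → 4-byte form F0 92 80 A4 at offsets 14–17.
Offset 15 falls in char 7's range; it's byte 2 of F0 92 80 A4 = 0x92.

0x92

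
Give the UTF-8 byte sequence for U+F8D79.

F3 B8 B5 B9

U+F8D79 = 0xF8D79 = 1019257 decimal. In range U+10000–U+10FFFF → 4-byte form: 11110xxx 10xxxxxx 10xxxxxx 10xxxxxx.
Binary (21 bits): 011111000110101111001.
Split 3+6+6+6: 011 | 111000 | 110101 | 111001.
Byte 1: 11110011 = 0xF3.
Byte 2: 10111000 = 0xB8.
Byte 3: 10110101 = 0xB5.
Byte 4: 10111001 = 0xB9.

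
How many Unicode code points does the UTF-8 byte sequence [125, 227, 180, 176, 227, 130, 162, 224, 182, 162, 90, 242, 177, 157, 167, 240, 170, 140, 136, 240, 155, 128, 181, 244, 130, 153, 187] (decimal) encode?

9

Byte at offset 0: 0x7D = 01111101 → 1-byte char (#1). Advance 1.
Byte at offset 1: 0xE3 = 11100011 → 3-byte char (#2). Advance 3.
Byte at offset 4: 0xE3 = 11100011 → 3-byte char (#3). Advance 3.
Byte at offset 7: 0xE0 = 11100000 → 3-byte char (#4). Advance 3.
Byte at offset 10: 0x5A = 01011010 → 1-byte char (#5). Advance 1.
Byte at offset 11: 0xF2 = 11110010 → 4-byte char (#6). Advance 4.
Byte at offset 15: 0xF0 = 11110000 → 4-byte char (#7). Advance 4.
Byte at offset 19: 0xF0 = 11110000 → 4-byte char (#8). Advance 4.
Byte at offset 23: 0xF4 = 11110100 → 4-byte char (#9). Advance 4.
Reached end at offset 27 after 9 code points.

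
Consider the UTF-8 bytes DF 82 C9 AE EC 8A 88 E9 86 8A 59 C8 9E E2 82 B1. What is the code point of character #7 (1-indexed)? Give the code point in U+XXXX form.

U+20B1

Offset 0: leading byte 0xDF = 11011111 → 2-byte char #1 = DF 82.
Offset 2: leading byte 0xC9 = 11001001 → 2-byte char #2 = C9 AE.
Offset 4: leading byte 0xEC = 11101100 → 3-byte char #3 = EC 8A 88.
Offset 7: leading byte 0xE9 = 11101001 → 3-byte char #4 = E9 86 8A.
Offset 10: leading byte 0x59 = 01011001 → 1-byte char #5 = 59.
Offset 11: leading byte 0xC8 = 11001000 → 2-byte char #6 = C8 9E.
Offset 13: leading byte 0xE2 = 11100010 → 3-byte char #7 = E2 82 B1.
Leading byte 0xE2 = 11100010 matches 1110xxxx → 3-byte sequence.
Byte 1: 0xE2 = 11100010, payload 0010 (4 bits).
Byte 2: 0x82 = 10000010 (10xxxxxx ✓), payload 000010.
Byte 3: 0xB1 = 10110001 (10xxxxxx ✓), payload 110001.
Concatenate: 0010000010110001 = 0x20B1 (16 bits → U+20B1).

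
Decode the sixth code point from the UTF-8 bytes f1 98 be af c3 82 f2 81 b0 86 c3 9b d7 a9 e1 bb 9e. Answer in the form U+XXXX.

U+1EDE

Offset 0: leading byte 0xF1 = 11110001 → 4-byte char #1 = F1 98 BE AF.
Offset 4: leading byte 0xC3 = 11000011 → 2-byte char #2 = C3 82.
Offset 6: leading byte 0xF2 = 11110010 → 4-byte char #3 = F2 81 B0 86.
Offset 10: leading byte 0xC3 = 11000011 → 2-byte char #4 = C3 9B.
Offset 12: leading byte 0xD7 = 11010111 → 2-byte char #5 = D7 A9.
Offset 14: leading byte 0xE1 = 11100001 → 3-byte char #6 = E1 BB 9E.
Leading byte 0xE1 = 11100001 matches 1110xxxx → 3-byte sequence.
Byte 1: 0xE1 = 11100001, payload 0001 (4 bits).
Byte 2: 0xBB = 10111011 (10xxxxxx ✓), payload 111011.
Byte 3: 0x9E = 10011110 (10xxxxxx ✓), payload 011110.
Concatenate: 0001111011011110 = 0x1EDE (16 bits → U+1EDE).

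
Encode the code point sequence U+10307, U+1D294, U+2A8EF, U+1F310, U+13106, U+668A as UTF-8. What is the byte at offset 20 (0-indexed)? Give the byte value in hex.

U+10307 → 4-byte form F0 90 8C 87 at offsets 0–3.
U+1D294 → 4-byte form F0 9D 8A 94 at offsets 4–7.
U+2A8EF → 4-byte form F0 AA A3 AF at offsets 8–11.
U+1F310 → 4-byte form F0 9F 8C 90 at offsets 12–15.
U+13106 → 4-byte form F0 93 84 86 at offsets 16–19.
U+668A → 3-byte form E6 9A 8A at offsets 20–22.
Offset 20 falls in char 6's range; it's byte 1 of E6 9A 8A = 0xE6.

0xE6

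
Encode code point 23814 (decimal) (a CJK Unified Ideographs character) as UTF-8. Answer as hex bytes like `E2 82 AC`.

U+5D06 = 0x5D06 = 23814 decimal. In range U+0800–U+FFFF → 3-byte form: 1110xxxx 10xxxxxx 10xxxxxx.
Binary (16 bits): 0101110100000110.
Split 4+6+6: 0101 | 110100 | 000110.
Byte 1: 11100101 = 0xE5.
Byte 2: 10110100 = 0xB4.
Byte 3: 10000110 = 0x86.

E5 B4 86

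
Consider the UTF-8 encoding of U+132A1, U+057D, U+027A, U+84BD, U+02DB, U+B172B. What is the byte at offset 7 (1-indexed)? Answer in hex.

0xC9

1-indexed offset 7 is 0-indexed offset 6.
U+132A1 → 4-byte form F0 93 8A A1 at offsets 0–3.
U+057D → 2-byte form D5 BD at offsets 4–5.
U+027A → 2-byte form C9 BA at offsets 6–7.
Offset 6 falls in char 3's range; it's byte 1 of C9 BA = 0xC9.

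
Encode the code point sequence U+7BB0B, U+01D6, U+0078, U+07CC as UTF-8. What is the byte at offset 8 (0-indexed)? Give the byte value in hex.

0x8C

U+7BB0B → 4-byte form F1 BB AC 8B at offsets 0–3.
U+01D6 → 2-byte form C7 96 at offsets 4–5.
U+0078 → 1-byte form 78 at offsets 6–6.
U+07CC → 2-byte form DF 8C at offsets 7–8.
Offset 8 falls in char 4's range; it's byte 2 of DF 8C = 0x8C.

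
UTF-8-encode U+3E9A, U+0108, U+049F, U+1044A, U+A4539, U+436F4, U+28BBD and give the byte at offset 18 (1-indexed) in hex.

1-indexed offset 18 is 0-indexed offset 17.
U+3E9A → 3-byte form E3 BA 9A at offsets 0–2.
U+0108 → 2-byte form C4 88 at offsets 3–4.
U+049F → 2-byte form D2 9F at offsets 5–6.
U+1044A → 4-byte form F0 90 91 8A at offsets 7–10.
U+A4539 → 4-byte form F2 A4 94 B9 at offsets 11–14.
U+436F4 → 4-byte form F1 83 9B B4 at offsets 15–18.
Offset 17 falls in char 6's range; it's byte 3 of F1 83 9B B4 = 0x9B.

0x9B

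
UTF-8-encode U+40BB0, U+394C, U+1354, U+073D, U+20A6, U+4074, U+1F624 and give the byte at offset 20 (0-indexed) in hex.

U+40BB0 → 4-byte form F1 80 AE B0 at offsets 0–3.
U+394C → 3-byte form E3 A5 8C at offsets 4–6.
U+1354 → 3-byte form E1 8D 94 at offsets 7–9.
U+073D → 2-byte form DC BD at offsets 10–11.
U+20A6 → 3-byte form E2 82 A6 at offsets 12–14.
U+4074 → 3-byte form E4 81 B4 at offsets 15–17.
U+1F624 → 4-byte form F0 9F 98 A4 at offsets 18–21.
Offset 20 falls in char 7's range; it's byte 3 of F0 9F 98 A4 = 0x98.

0x98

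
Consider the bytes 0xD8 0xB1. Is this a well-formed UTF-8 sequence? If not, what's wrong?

Leading byte 0xD8 = 11011000 → 2-byte form.
Continuation bytes 0xB1=10110001 all match 10xxxxxx.
Decoded value 0x631 is ≥ 0x80 (shortest form) and not a surrogate.

valid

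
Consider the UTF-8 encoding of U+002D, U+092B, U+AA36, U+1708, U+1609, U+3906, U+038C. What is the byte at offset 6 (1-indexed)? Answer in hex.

1-indexed offset 6 is 0-indexed offset 5.
U+002D → 1-byte form 2D at offsets 0–0.
U+092B → 3-byte form E0 A4 AB at offsets 1–3.
U+AA36 → 3-byte form EA A8 B6 at offsets 4–6.
Offset 5 falls in char 3's range; it's byte 2 of EA A8 B6 = 0xA8.

0xA8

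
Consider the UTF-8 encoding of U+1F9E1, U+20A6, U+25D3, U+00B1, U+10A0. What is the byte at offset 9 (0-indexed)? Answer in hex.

U+1F9E1 → 4-byte form F0 9F A7 A1 at offsets 0–3.
U+20A6 → 3-byte form E2 82 A6 at offsets 4–6.
U+25D3 → 3-byte form E2 97 93 at offsets 7–9.
Offset 9 falls in char 3's range; it's byte 3 of E2 97 93 = 0x93.

0x93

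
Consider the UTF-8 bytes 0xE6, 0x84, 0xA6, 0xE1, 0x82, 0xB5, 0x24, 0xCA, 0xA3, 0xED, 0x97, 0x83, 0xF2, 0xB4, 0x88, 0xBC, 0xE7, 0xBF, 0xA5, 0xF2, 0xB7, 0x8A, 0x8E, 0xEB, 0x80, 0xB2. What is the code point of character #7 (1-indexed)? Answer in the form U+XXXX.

Offset 0: leading byte 0xE6 = 11100110 → 3-byte char #1 = E6 84 A6.
Offset 3: leading byte 0xE1 = 11100001 → 3-byte char #2 = E1 82 B5.
Offset 6: leading byte 0x24 = 00100100 → 1-byte char #3 = 24.
Offset 7: leading byte 0xCA = 11001010 → 2-byte char #4 = CA A3.
Offset 9: leading byte 0xED = 11101101 → 3-byte char #5 = ED 97 83.
Offset 12: leading byte 0xF2 = 11110010 → 4-byte char #6 = F2 B4 88 BC.
Offset 16: leading byte 0xE7 = 11100111 → 3-byte char #7 = E7 BF A5.
Leading byte 0xE7 = 11100111 matches 1110xxxx → 3-byte sequence.
Byte 1: 0xE7 = 11100111, payload 0111 (4 bits).
Byte 2: 0xBF = 10111111 (10xxxxxx ✓), payload 111111.
Byte 3: 0xA5 = 10100101 (10xxxxxx ✓), payload 100101.
Concatenate: 0111111111100101 = 0x7FE5 (16 bits → U+7FE5).

U+7FE5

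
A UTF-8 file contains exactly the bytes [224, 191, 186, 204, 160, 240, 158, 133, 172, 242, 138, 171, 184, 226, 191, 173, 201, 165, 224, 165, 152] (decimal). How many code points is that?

Byte at offset 0: 0xE0 = 11100000 → 3-byte char (#1). Advance 3.
Byte at offset 3: 0xCC = 11001100 → 2-byte char (#2). Advance 2.
Byte at offset 5: 0xF0 = 11110000 → 4-byte char (#3). Advance 4.
Byte at offset 9: 0xF2 = 11110010 → 4-byte char (#4). Advance 4.
Byte at offset 13: 0xE2 = 11100010 → 3-byte char (#5). Advance 3.
Byte at offset 16: 0xC9 = 11001001 → 2-byte char (#6). Advance 2.
Byte at offset 18: 0xE0 = 11100000 → 3-byte char (#7). Advance 3.
Reached end at offset 21 after 7 code points.

7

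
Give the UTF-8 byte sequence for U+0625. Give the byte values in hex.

D8 A5

U+0625 = 0x625 = 1573 decimal. In range U+0080–U+07FF → 2-byte form: 110xxxxx 10xxxxxx.
Binary (11 bits): 11000100101.
Split 5+6: 11000 | 100101.
Byte 1: 11011000 = 0xD8.
Byte 2: 10100101 = 0xA5.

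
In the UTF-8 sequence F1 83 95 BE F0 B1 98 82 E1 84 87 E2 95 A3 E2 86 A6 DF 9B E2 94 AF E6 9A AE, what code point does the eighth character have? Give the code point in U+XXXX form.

Offset 0: leading byte 0xF1 = 11110001 → 4-byte char #1 = F1 83 95 BE.
Offset 4: leading byte 0xF0 = 11110000 → 4-byte char #2 = F0 B1 98 82.
Offset 8: leading byte 0xE1 = 11100001 → 3-byte char #3 = E1 84 87.
Offset 11: leading byte 0xE2 = 11100010 → 3-byte char #4 = E2 95 A3.
Offset 14: leading byte 0xE2 = 11100010 → 3-byte char #5 = E2 86 A6.
Offset 17: leading byte 0xDF = 11011111 → 2-byte char #6 = DF 9B.
Offset 19: leading byte 0xE2 = 11100010 → 3-byte char #7 = E2 94 AF.
Offset 22: leading byte 0xE6 = 11100110 → 3-byte char #8 = E6 9A AE.
Leading byte 0xE6 = 11100110 matches 1110xxxx → 3-byte sequence.
Byte 1: 0xE6 = 11100110, payload 0110 (4 bits).
Byte 2: 0x9A = 10011010 (10xxxxxx ✓), payload 011010.
Byte 3: 0xAE = 10101110 (10xxxxxx ✓), payload 101110.
Concatenate: 0110011010101110 = 0x66AE (16 bits → U+66AE).

U+66AE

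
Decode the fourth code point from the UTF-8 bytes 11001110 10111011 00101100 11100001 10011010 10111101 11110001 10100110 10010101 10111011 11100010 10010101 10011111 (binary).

Offset 0: leading byte 0xCE = 11001110 → 2-byte char #1 = CE BB.
Offset 2: leading byte 0x2C = 00101100 → 1-byte char #2 = 2C.
Offset 3: leading byte 0xE1 = 11100001 → 3-byte char #3 = E1 9A BD.
Offset 6: leading byte 0xF1 = 11110001 → 4-byte char #4 = F1 A6 95 BB.
Leading byte 0xF1 = 11110001 matches 11110xxx → 4-byte sequence.
Byte 1: 0xF1 = 11110001, payload 001 (3 bits).
Byte 2: 0xA6 = 10100110 (10xxxxxx ✓), payload 100110.
Byte 3: 0x95 = 10010101 (10xxxxxx ✓), payload 010101.
Byte 4: 0xBB = 10111011 (10xxxxxx ✓), payload 111011.
Concatenate: 001100110010101111011 = 0x6657B (21 bits → U+6657B).

U+6657B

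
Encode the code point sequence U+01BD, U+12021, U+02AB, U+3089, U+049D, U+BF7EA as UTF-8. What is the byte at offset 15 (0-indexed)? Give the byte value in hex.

0x9F

U+01BD → 2-byte form C6 BD at offsets 0–1.
U+12021 → 4-byte form F0 92 80 A1 at offsets 2–5.
U+02AB → 2-byte form CA AB at offsets 6–7.
U+3089 → 3-byte form E3 82 89 at offsets 8–10.
U+049D → 2-byte form D2 9D at offsets 11–12.
U+BF7EA → 4-byte form F2 BF 9F AA at offsets 13–16.
Offset 15 falls in char 6's range; it's byte 3 of F2 BF 9F AA = 0x9F.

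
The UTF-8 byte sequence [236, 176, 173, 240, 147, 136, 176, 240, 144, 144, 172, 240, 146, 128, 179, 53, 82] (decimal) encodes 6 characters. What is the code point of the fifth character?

U+0035

Offset 0: leading byte 0xEC = 11101100 → 3-byte char #1 = EC B0 AD.
Offset 3: leading byte 0xF0 = 11110000 → 4-byte char #2 = F0 93 88 B0.
Offset 7: leading byte 0xF0 = 11110000 → 4-byte char #3 = F0 90 90 AC.
Offset 11: leading byte 0xF0 = 11110000 → 4-byte char #4 = F0 92 80 B3.
Offset 15: leading byte 0x35 = 00110101 → 1-byte char #5 = 35.
Leading byte 0x35 = 00110101 matches 0xxxxxxx → 1-byte sequence.
Byte 1: 0x35 = 00110101, payload 0110101 (7 bits).
Concatenate: 0110101 = 0x35 (7 bits → U+0035).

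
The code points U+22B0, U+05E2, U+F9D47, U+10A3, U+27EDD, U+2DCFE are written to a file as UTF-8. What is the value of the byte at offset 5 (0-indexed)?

0xF3

U+22B0 → 3-byte form E2 8A B0 at offsets 0–2.
U+05E2 → 2-byte form D7 A2 at offsets 3–4.
U+F9D47 → 4-byte form F3 B9 B5 87 at offsets 5–8.
Offset 5 falls in char 3's range; it's byte 1 of F3 B9 B5 87 = 0xF3.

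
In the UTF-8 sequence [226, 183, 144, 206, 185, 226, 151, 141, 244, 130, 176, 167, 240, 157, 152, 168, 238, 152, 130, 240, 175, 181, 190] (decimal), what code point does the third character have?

Offset 0: leading byte 0xE2 = 11100010 → 3-byte char #1 = E2 B7 90.
Offset 3: leading byte 0xCE = 11001110 → 2-byte char #2 = CE B9.
Offset 5: leading byte 0xE2 = 11100010 → 3-byte char #3 = E2 97 8D.
Leading byte 0xE2 = 11100010 matches 1110xxxx → 3-byte sequence.
Byte 1: 0xE2 = 11100010, payload 0010 (4 bits).
Byte 2: 0x97 = 10010111 (10xxxxxx ✓), payload 010111.
Byte 3: 0x8D = 10001101 (10xxxxxx ✓), payload 001101.
Concatenate: 0010010111001101 = 0x25CD (16 bits → U+25CD).

U+25CD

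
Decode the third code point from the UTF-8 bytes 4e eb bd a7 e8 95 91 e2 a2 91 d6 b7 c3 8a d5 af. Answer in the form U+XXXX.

U+8551

Offset 0: leading byte 0x4E = 01001110 → 1-byte char #1 = 4E.
Offset 1: leading byte 0xEB = 11101011 → 3-byte char #2 = EB BD A7.
Offset 4: leading byte 0xE8 = 11101000 → 3-byte char #3 = E8 95 91.
Leading byte 0xE8 = 11101000 matches 1110xxxx → 3-byte sequence.
Byte 1: 0xE8 = 11101000, payload 1000 (4 bits).
Byte 2: 0x95 = 10010101 (10xxxxxx ✓), payload 010101.
Byte 3: 0x91 = 10010001 (10xxxxxx ✓), payload 010001.
Concatenate: 1000010101010001 = 0x8551 (16 bits → U+8551).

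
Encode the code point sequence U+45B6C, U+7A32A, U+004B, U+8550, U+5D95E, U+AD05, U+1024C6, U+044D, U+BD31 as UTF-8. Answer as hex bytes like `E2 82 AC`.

F1 85 AD AC F1 BA 8C AA 4B E8 95 90 F1 9D A5 9E EA B4 85 F4 82 93 86 D1 8D EB B4 B1

U+45B6C: 4-byte form → F1 85 AD AC.
U+7A32A: 4-byte form → F1 BA 8C AA.
U+004B: 1-byte form → 4B.
U+8550: 3-byte form → E8 95 90.
U+5D95E: 4-byte form → F1 9D A5 9E.
U+AD05: 3-byte form → EA B4 85.
U+1024C6: 4-byte form → F4 82 93 86.
U+044D: 2-byte form → D1 8D.
U+BD31: 3-byte form → EB B4 B1.
Concatenated (28 bytes): F1 85 AD AC F1 BA 8C AA 4B E8 95 90 F1 9D A5 9E EA B4 85 F4 82 93 86 D1 8D EB B4 B1.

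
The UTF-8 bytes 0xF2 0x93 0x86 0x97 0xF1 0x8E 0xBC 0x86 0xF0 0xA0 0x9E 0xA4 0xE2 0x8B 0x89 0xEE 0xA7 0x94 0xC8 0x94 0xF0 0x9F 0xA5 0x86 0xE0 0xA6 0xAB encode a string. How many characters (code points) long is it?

8

Byte at offset 0: 0xF2 = 11110010 → 4-byte char (#1). Advance 4.
Byte at offset 4: 0xF1 = 11110001 → 4-byte char (#2). Advance 4.
Byte at offset 8: 0xF0 = 11110000 → 4-byte char (#3). Advance 4.
Byte at offset 12: 0xE2 = 11100010 → 3-byte char (#4). Advance 3.
Byte at offset 15: 0xEE = 11101110 → 3-byte char (#5). Advance 3.
Byte at offset 18: 0xC8 = 11001000 → 2-byte char (#6). Advance 2.
Byte at offset 20: 0xF0 = 11110000 → 4-byte char (#7). Advance 4.
Byte at offset 24: 0xE0 = 11100000 → 3-byte char (#8). Advance 3.
Reached end at offset 27 after 8 code points.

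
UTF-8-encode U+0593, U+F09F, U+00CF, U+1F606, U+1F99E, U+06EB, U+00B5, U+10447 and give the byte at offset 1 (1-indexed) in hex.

0xD6

1-indexed offset 1 is 0-indexed offset 0.
U+0593 → 2-byte form D6 93 at offsets 0–1.
Offset 0 falls in char 1's range; it's byte 1 of D6 93 = 0xD6.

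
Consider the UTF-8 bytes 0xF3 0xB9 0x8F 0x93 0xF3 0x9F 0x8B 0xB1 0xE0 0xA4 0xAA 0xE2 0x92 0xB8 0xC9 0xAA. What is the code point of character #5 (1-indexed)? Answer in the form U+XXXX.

Offset 0: leading byte 0xF3 = 11110011 → 4-byte char #1 = F3 B9 8F 93.
Offset 4: leading byte 0xF3 = 11110011 → 4-byte char #2 = F3 9F 8B B1.
Offset 8: leading byte 0xE0 = 11100000 → 3-byte char #3 = E0 A4 AA.
Offset 11: leading byte 0xE2 = 11100010 → 3-byte char #4 = E2 92 B8.
Offset 14: leading byte 0xC9 = 11001001 → 2-byte char #5 = C9 AA.
Leading byte 0xC9 = 11001001 matches 110xxxxx → 2-byte sequence.
Byte 1: 0xC9 = 11001001, payload 01001 (5 bits).
Byte 2: 0xAA = 10101010 (10xxxxxx ✓), payload 101010.
Concatenate: 01001101010 = 0x26A (11 bits → U+026A).

U+026A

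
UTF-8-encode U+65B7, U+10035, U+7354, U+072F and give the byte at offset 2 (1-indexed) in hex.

1-indexed offset 2 is 0-indexed offset 1.
U+65B7 → 3-byte form E6 96 B7 at offsets 0–2.
Offset 1 falls in char 1's range; it's byte 2 of E6 96 B7 = 0x96.

0x96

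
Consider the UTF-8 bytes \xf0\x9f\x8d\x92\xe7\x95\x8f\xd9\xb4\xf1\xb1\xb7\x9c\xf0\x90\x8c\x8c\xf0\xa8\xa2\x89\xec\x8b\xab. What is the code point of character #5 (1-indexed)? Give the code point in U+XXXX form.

U+1030C

Offset 0: leading byte 0xF0 = 11110000 → 4-byte char #1 = F0 9F 8D 92.
Offset 4: leading byte 0xE7 = 11100111 → 3-byte char #2 = E7 95 8F.
Offset 7: leading byte 0xD9 = 11011001 → 2-byte char #3 = D9 B4.
Offset 9: leading byte 0xF1 = 11110001 → 4-byte char #4 = F1 B1 B7 9C.
Offset 13: leading byte 0xF0 = 11110000 → 4-byte char #5 = F0 90 8C 8C.
Leading byte 0xF0 = 11110000 matches 11110xxx → 4-byte sequence.
Byte 1: 0xF0 = 11110000, payload 000 (3 bits).
Byte 2: 0x90 = 10010000 (10xxxxxx ✓), payload 010000.
Byte 3: 0x8C = 10001100 (10xxxxxx ✓), payload 001100.
Byte 4: 0x8C = 10001100 (10xxxxxx ✓), payload 001100.
Concatenate: 000010000001100001100 = 0x1030C (21 bits → U+1030C).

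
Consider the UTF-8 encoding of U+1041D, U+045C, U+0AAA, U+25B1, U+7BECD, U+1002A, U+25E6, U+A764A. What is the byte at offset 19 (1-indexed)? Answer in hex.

0x80

1-indexed offset 19 is 0-indexed offset 18.
U+1041D → 4-byte form F0 90 90 9D at offsets 0–3.
U+045C → 2-byte form D1 9C at offsets 4–5.
U+0AAA → 3-byte form E0 AA AA at offsets 6–8.
U+25B1 → 3-byte form E2 96 B1 at offsets 9–11.
U+7BECD → 4-byte form F1 BB BB 8D at offsets 12–15.
U+1002A → 4-byte form F0 90 80 AA at offsets 16–19.
Offset 18 falls in char 6's range; it's byte 3 of F0 90 80 AA = 0x80.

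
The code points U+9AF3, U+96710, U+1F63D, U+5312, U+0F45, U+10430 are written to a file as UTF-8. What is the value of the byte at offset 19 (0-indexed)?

0x90

U+9AF3 → 3-byte form E9 AB B3 at offsets 0–2.
U+96710 → 4-byte form F2 96 9C 90 at offsets 3–6.
U+1F63D → 4-byte form F0 9F 98 BD at offsets 7–10.
U+5312 → 3-byte form E5 8C 92 at offsets 11–13.
U+0F45 → 3-byte form E0 BD 85 at offsets 14–16.
U+10430 → 4-byte form F0 90 90 B0 at offsets 17–20.
Offset 19 falls in char 6's range; it's byte 3 of F0 90 90 B0 = 0x90.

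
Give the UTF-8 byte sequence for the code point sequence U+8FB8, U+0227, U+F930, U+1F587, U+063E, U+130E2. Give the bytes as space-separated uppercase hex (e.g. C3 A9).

E8 BE B8 C8 A7 EF A4 B0 F0 9F 96 87 D8 BE F0 93 83 A2

U+8FB8: 3-byte form → E8 BE B8.
U+0227: 2-byte form → C8 A7.
U+F930: 3-byte form → EF A4 B0.
U+1F587: 4-byte form → F0 9F 96 87.
U+063E: 2-byte form → D8 BE.
U+130E2: 4-byte form → F0 93 83 A2.
Concatenated (18 bytes): E8 BE B8 C8 A7 EF A4 B0 F0 9F 96 87 D8 BE F0 93 83 A2.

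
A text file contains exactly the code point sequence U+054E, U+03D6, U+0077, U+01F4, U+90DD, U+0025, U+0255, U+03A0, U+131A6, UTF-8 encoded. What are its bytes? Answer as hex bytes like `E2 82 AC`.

D5 8E CF 96 77 C7 B4 E9 83 9D 25 C9 95 CE A0 F0 93 86 A6

U+054E: 2-byte form → D5 8E.
U+03D6: 2-byte form → CF 96.
U+0077: 1-byte form → 77.
U+01F4: 2-byte form → C7 B4.
U+90DD: 3-byte form → E9 83 9D.
U+0025: 1-byte form → 25.
U+0255: 2-byte form → C9 95.
U+03A0: 2-byte form → CE A0.
U+131A6: 4-byte form → F0 93 86 A6.
Concatenated (19 bytes): D5 8E CF 96 77 C7 B4 E9 83 9D 25 C9 95 CE A0 F0 93 86 A6.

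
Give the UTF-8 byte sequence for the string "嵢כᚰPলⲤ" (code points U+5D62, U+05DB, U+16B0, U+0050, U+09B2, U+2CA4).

E5 B5 A2 D7 9B E1 9A B0 50 E0 A6 B2 E2 B2 A4

U+5D62: 3-byte form → E5 B5 A2.
U+05DB: 2-byte form → D7 9B.
U+16B0: 3-byte form → E1 9A B0.
U+0050: 1-byte form → 50.
U+09B2: 3-byte form → E0 A6 B2.
U+2CA4: 3-byte form → E2 B2 A4.
Concatenated (15 bytes): E5 B5 A2 D7 9B E1 9A B0 50 E0 A6 B2 E2 B2 A4.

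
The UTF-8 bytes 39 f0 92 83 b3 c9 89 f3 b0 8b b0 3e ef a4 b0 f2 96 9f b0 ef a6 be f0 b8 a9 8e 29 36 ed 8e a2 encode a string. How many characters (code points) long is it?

12

Byte at offset 0: 0x39 = 00111001 → 1-byte char (#1). Advance 1.
Byte at offset 1: 0xF0 = 11110000 → 4-byte char (#2). Advance 4.
Byte at offset 5: 0xC9 = 11001001 → 2-byte char (#3). Advance 2.
Byte at offset 7: 0xF3 = 11110011 → 4-byte char (#4). Advance 4.
Byte at offset 11: 0x3E = 00111110 → 1-byte char (#5). Advance 1.
Byte at offset 12: 0xEF = 11101111 → 3-byte char (#6). Advance 3.
Byte at offset 15: 0xF2 = 11110010 → 4-byte char (#7). Advance 4.
Byte at offset 19: 0xEF = 11101111 → 3-byte char (#8). Advance 3.
Byte at offset 22: 0xF0 = 11110000 → 4-byte char (#9). Advance 4.
Byte at offset 26: 0x29 = 00101001 → 1-byte char (#10). Advance 1.
Byte at offset 27: 0x36 = 00110110 → 1-byte char (#11). Advance 1.
Byte at offset 28: 0xED = 11101101 → 3-byte char (#12). Advance 3.
Reached end at offset 31 after 12 code points.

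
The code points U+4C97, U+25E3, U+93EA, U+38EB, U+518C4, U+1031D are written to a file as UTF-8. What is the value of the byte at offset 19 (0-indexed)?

U+4C97 → 3-byte form E4 B2 97 at offsets 0–2.
U+25E3 → 3-byte form E2 97 A3 at offsets 3–5.
U+93EA → 3-byte form E9 8F AA at offsets 6–8.
U+38EB → 3-byte form E3 A3 AB at offsets 9–11.
U+518C4 → 4-byte form F1 91 A3 84 at offsets 12–15.
U+1031D → 4-byte form F0 90 8C 9D at offsets 16–19.
Offset 19 falls in char 6's range; it's byte 4 of F0 90 8C 9D = 0x9D.

0x9D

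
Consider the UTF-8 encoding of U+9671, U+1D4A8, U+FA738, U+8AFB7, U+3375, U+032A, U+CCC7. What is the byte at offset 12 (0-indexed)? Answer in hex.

0x8A

U+9671 → 3-byte form E9 99 B1 at offsets 0–2.
U+1D4A8 → 4-byte form F0 9D 92 A8 at offsets 3–6.
U+FA738 → 4-byte form F3 BA 9C B8 at offsets 7–10.
U+8AFB7 → 4-byte form F2 8A BE B7 at offsets 11–14.
Offset 12 falls in char 4's range; it's byte 2 of F2 8A BE B7 = 0x8A.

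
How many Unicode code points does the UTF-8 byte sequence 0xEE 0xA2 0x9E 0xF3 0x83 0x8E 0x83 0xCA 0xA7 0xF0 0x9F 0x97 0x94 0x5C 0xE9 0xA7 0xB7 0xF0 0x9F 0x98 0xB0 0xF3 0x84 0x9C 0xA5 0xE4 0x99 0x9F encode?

9

Byte at offset 0: 0xEE = 11101110 → 3-byte char (#1). Advance 3.
Byte at offset 3: 0xF3 = 11110011 → 4-byte char (#2). Advance 4.
Byte at offset 7: 0xCA = 11001010 → 2-byte char (#3). Advance 2.
Byte at offset 9: 0xF0 = 11110000 → 4-byte char (#4). Advance 4.
Byte at offset 13: 0x5C = 01011100 → 1-byte char (#5). Advance 1.
Byte at offset 14: 0xE9 = 11101001 → 3-byte char (#6). Advance 3.
Byte at offset 17: 0xF0 = 11110000 → 4-byte char (#7). Advance 4.
Byte at offset 21: 0xF3 = 11110011 → 4-byte char (#8). Advance 4.
Byte at offset 25: 0xE4 = 11100100 → 3-byte char (#9). Advance 3.
Reached end at offset 28 after 9 code points.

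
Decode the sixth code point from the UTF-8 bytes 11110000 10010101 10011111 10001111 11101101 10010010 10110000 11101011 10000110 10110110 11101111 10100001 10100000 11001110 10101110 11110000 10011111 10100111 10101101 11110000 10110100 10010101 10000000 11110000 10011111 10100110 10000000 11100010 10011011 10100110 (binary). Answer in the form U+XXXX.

Offset 0: leading byte 0xF0 = 11110000 → 4-byte char #1 = F0 95 9F 8F.
Offset 4: leading byte 0xED = 11101101 → 3-byte char #2 = ED 92 B0.
Offset 7: leading byte 0xEB = 11101011 → 3-byte char #3 = EB 86 B6.
Offset 10: leading byte 0xEF = 11101111 → 3-byte char #4 = EF A1 A0.
Offset 13: leading byte 0xCE = 11001110 → 2-byte char #5 = CE AE.
Offset 15: leading byte 0xF0 = 11110000 → 4-byte char #6 = F0 9F A7 AD.
Leading byte 0xF0 = 11110000 matches 11110xxx → 4-byte sequence.
Byte 1: 0xF0 = 11110000, payload 000 (3 bits).
Byte 2: 0x9F = 10011111 (10xxxxxx ✓), payload 011111.
Byte 3: 0xA7 = 10100111 (10xxxxxx ✓), payload 100111.
Byte 4: 0xAD = 10101101 (10xxxxxx ✓), payload 101101.
Concatenate: 000011111100111101101 = 0x1F9ED (21 bits → U+1F9ED).

U+1F9ED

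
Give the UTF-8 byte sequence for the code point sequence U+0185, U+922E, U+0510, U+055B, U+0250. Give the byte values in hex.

C6 85 E9 88 AE D4 90 D5 9B C9 90

U+0185: 2-byte form → C6 85.
U+922E: 3-byte form → E9 88 AE.
U+0510: 2-byte form → D4 90.
U+055B: 2-byte form → D5 9B.
U+0250: 2-byte form → C9 90.
Concatenated (11 bytes): C6 85 E9 88 AE D4 90 D5 9B C9 90.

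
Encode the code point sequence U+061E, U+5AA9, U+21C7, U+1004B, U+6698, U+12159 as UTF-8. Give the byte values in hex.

D8 9E E5 AA A9 E2 87 87 F0 90 81 8B E6 9A 98 F0 92 85 99

U+061E: 2-byte form → D8 9E.
U+5AA9: 3-byte form → E5 AA A9.
U+21C7: 3-byte form → E2 87 87.
U+1004B: 4-byte form → F0 90 81 8B.
U+6698: 3-byte form → E6 9A 98.
U+12159: 4-byte form → F0 92 85 99.
Concatenated (19 bytes): D8 9E E5 AA A9 E2 87 87 F0 90 81 8B E6 9A 98 F0 92 85 99.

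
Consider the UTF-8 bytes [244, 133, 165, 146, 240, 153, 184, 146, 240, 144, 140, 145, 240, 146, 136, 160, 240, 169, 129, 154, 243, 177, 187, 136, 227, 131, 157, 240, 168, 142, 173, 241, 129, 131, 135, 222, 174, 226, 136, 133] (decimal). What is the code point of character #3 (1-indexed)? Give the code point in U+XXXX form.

U+10311

Offset 0: leading byte 0xF4 = 11110100 → 4-byte char #1 = F4 85 A5 92.
Offset 4: leading byte 0xF0 = 11110000 → 4-byte char #2 = F0 99 B8 92.
Offset 8: leading byte 0xF0 = 11110000 → 4-byte char #3 = F0 90 8C 91.
Leading byte 0xF0 = 11110000 matches 11110xxx → 4-byte sequence.
Byte 1: 0xF0 = 11110000, payload 000 (3 bits).
Byte 2: 0x90 = 10010000 (10xxxxxx ✓), payload 010000.
Byte 3: 0x8C = 10001100 (10xxxxxx ✓), payload 001100.
Byte 4: 0x91 = 10010001 (10xxxxxx ✓), payload 010001.
Concatenate: 000010000001100010001 = 0x10311 (21 bits → U+10311).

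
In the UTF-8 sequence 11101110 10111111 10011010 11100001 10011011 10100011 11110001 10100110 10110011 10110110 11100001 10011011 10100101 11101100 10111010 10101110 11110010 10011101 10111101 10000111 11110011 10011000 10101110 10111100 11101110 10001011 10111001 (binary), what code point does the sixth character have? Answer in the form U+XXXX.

Offset 0: leading byte 0xEE = 11101110 → 3-byte char #1 = EE BF 9A.
Offset 3: leading byte 0xE1 = 11100001 → 3-byte char #2 = E1 9B A3.
Offset 6: leading byte 0xF1 = 11110001 → 4-byte char #3 = F1 A6 B3 B6.
Offset 10: leading byte 0xE1 = 11100001 → 3-byte char #4 = E1 9B A5.
Offset 13: leading byte 0xEC = 11101100 → 3-byte char #5 = EC BA AE.
Offset 16: leading byte 0xF2 = 11110010 → 4-byte char #6 = F2 9D BD 87.
Leading byte 0xF2 = 11110010 matches 11110xxx → 4-byte sequence.
Byte 1: 0xF2 = 11110010, payload 010 (3 bits).
Byte 2: 0x9D = 10011101 (10xxxxxx ✓), payload 011101.
Byte 3: 0xBD = 10111101 (10xxxxxx ✓), payload 111101.
Byte 4: 0x87 = 10000111 (10xxxxxx ✓), payload 000111.
Concatenate: 010011101111101000111 = 0x9DF47 (21 bits → U+9DF47).

U+9DF47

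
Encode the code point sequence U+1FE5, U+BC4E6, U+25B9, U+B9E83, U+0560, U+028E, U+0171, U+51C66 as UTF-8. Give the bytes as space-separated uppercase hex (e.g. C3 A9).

U+1FE5: 3-byte form → E1 BF A5.
U+BC4E6: 4-byte form → F2 BC 93 A6.
U+25B9: 3-byte form → E2 96 B9.
U+B9E83: 4-byte form → F2 B9 BA 83.
U+0560: 2-byte form → D5 A0.
U+028E: 2-byte form → CA 8E.
U+0171: 2-byte form → C5 B1.
U+51C66: 4-byte form → F1 91 B1 A6.
Concatenated (24 bytes): E1 BF A5 F2 BC 93 A6 E2 96 B9 F2 B9 BA 83 D5 A0 CA 8E C5 B1 F1 91 B1 A6.

E1 BF A5 F2 BC 93 A6 E2 96 B9 F2 B9 BA 83 D5 A0 CA 8E C5 B1 F1 91 B1 A6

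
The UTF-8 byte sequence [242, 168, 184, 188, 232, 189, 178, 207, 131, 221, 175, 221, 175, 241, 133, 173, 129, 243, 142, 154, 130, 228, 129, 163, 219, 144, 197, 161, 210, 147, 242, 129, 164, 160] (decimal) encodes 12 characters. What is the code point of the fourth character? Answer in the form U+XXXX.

U+076F

Offset 0: leading byte 0xF2 = 11110010 → 4-byte char #1 = F2 A8 B8 BC.
Offset 4: leading byte 0xE8 = 11101000 → 3-byte char #2 = E8 BD B2.
Offset 7: leading byte 0xCF = 11001111 → 2-byte char #3 = CF 83.
Offset 9: leading byte 0xDD = 11011101 → 2-byte char #4 = DD AF.
Leading byte 0xDD = 11011101 matches 110xxxxx → 2-byte sequence.
Byte 1: 0xDD = 11011101, payload 11101 (5 bits).
Byte 2: 0xAF = 10101111 (10xxxxxx ✓), payload 101111.
Concatenate: 11101101111 = 0x76F (11 bits → U+076F).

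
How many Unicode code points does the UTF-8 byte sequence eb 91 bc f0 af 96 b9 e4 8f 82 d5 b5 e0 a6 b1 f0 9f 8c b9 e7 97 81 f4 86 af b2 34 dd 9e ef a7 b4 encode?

11

Byte at offset 0: 0xEB = 11101011 → 3-byte char (#1). Advance 3.
Byte at offset 3: 0xF0 = 11110000 → 4-byte char (#2). Advance 4.
Byte at offset 7: 0xE4 = 11100100 → 3-byte char (#3). Advance 3.
Byte at offset 10: 0xD5 = 11010101 → 2-byte char (#4). Advance 2.
Byte at offset 12: 0xE0 = 11100000 → 3-byte char (#5). Advance 3.
Byte at offset 15: 0xF0 = 11110000 → 4-byte char (#6). Advance 4.
Byte at offset 19: 0xE7 = 11100111 → 3-byte char (#7). Advance 3.
Byte at offset 22: 0xF4 = 11110100 → 4-byte char (#8). Advance 4.
Byte at offset 26: 0x34 = 00110100 → 1-byte char (#9). Advance 1.
Byte at offset 27: 0xDD = 11011101 → 2-byte char (#10). Advance 2.
Byte at offset 29: 0xEF = 11101111 → 3-byte char (#11). Advance 3.
Reached end at offset 32 after 11 code points.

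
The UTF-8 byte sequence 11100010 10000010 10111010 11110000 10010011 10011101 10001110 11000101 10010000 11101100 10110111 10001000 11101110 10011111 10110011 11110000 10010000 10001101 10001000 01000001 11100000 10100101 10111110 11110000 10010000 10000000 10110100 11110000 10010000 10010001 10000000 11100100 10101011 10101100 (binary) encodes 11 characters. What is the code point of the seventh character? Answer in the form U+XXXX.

U+0041

Offset 0: leading byte 0xE2 = 11100010 → 3-byte char #1 = E2 82 BA.
Offset 3: leading byte 0xF0 = 11110000 → 4-byte char #2 = F0 93 9D 8E.
Offset 7: leading byte 0xC5 = 11000101 → 2-byte char #3 = C5 90.
Offset 9: leading byte 0xEC = 11101100 → 3-byte char #4 = EC B7 88.
Offset 12: leading byte 0xEE = 11101110 → 3-byte char #5 = EE 9F B3.
Offset 15: leading byte 0xF0 = 11110000 → 4-byte char #6 = F0 90 8D 88.
Offset 19: leading byte 0x41 = 01000001 → 1-byte char #7 = 41.
Leading byte 0x41 = 01000001 matches 0xxxxxxx → 1-byte sequence.
Byte 1: 0x41 = 01000001, payload 1000001 (7 bits).
Concatenate: 1000001 = 0x41 (7 bits → U+0041).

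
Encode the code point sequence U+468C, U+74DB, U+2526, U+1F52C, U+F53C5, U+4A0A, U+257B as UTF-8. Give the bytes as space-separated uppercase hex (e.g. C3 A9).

U+468C: 3-byte form → E4 9A 8C.
U+74DB: 3-byte form → E7 93 9B.
U+2526: 3-byte form → E2 94 A6.
U+1F52C: 4-byte form → F0 9F 94 AC.
U+F53C5: 4-byte form → F3 B5 8F 85.
U+4A0A: 3-byte form → E4 A8 8A.
U+257B: 3-byte form → E2 95 BB.
Concatenated (23 bytes): E4 9A 8C E7 93 9B E2 94 A6 F0 9F 94 AC F3 B5 8F 85 E4 A8 8A E2 95 BB.

E4 9A 8C E7 93 9B E2 94 A6 F0 9F 94 AC F3 B5 8F 85 E4 A8 8A E2 95 BB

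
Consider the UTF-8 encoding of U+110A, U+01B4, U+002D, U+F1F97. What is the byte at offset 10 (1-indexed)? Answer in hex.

1-indexed offset 10 is 0-indexed offset 9.
U+110A → 3-byte form E1 84 8A at offsets 0–2.
U+01B4 → 2-byte form C6 B4 at offsets 3–4.
U+002D → 1-byte form 2D at offsets 5–5.
U+F1F97 → 4-byte form F3 B1 BE 97 at offsets 6–9.
Offset 9 falls in char 4's range; it's byte 4 of F3 B1 BE 97 = 0x97.

0x97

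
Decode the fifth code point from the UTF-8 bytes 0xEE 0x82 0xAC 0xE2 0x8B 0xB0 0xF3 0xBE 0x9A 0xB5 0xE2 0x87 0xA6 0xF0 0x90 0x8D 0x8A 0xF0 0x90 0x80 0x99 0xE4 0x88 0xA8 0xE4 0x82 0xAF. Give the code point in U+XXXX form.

Offset 0: leading byte 0xEE = 11101110 → 3-byte char #1 = EE 82 AC.
Offset 3: leading byte 0xE2 = 11100010 → 3-byte char #2 = E2 8B B0.
Offset 6: leading byte 0xF3 = 11110011 → 4-byte char #3 = F3 BE 9A B5.
Offset 10: leading byte 0xE2 = 11100010 → 3-byte char #4 = E2 87 A6.
Offset 13: leading byte 0xF0 = 11110000 → 4-byte char #5 = F0 90 8D 8A.
Leading byte 0xF0 = 11110000 matches 11110xxx → 4-byte sequence.
Byte 1: 0xF0 = 11110000, payload 000 (3 bits).
Byte 2: 0x90 = 10010000 (10xxxxxx ✓), payload 010000.
Byte 3: 0x8D = 10001101 (10xxxxxx ✓), payload 001101.
Byte 4: 0x8A = 10001010 (10xxxxxx ✓), payload 001010.
Concatenate: 000010000001101001010 = 0x1034A (21 bits → U+1034A).

U+1034A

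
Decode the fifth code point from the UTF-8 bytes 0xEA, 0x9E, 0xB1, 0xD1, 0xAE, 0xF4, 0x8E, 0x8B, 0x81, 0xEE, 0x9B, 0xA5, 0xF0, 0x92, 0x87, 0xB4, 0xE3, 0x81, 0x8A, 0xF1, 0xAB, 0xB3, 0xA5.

Offset 0: leading byte 0xEA = 11101010 → 3-byte char #1 = EA 9E B1.
Offset 3: leading byte 0xD1 = 11010001 → 2-byte char #2 = D1 AE.
Offset 5: leading byte 0xF4 = 11110100 → 4-byte char #3 = F4 8E 8B 81.
Offset 9: leading byte 0xEE = 11101110 → 3-byte char #4 = EE 9B A5.
Offset 12: leading byte 0xF0 = 11110000 → 4-byte char #5 = F0 92 87 B4.
Leading byte 0xF0 = 11110000 matches 11110xxx → 4-byte sequence.
Byte 1: 0xF0 = 11110000, payload 000 (3 bits).
Byte 2: 0x92 = 10010010 (10xxxxxx ✓), payload 010010.
Byte 3: 0x87 = 10000111 (10xxxxxx ✓), payload 000111.
Byte 4: 0xB4 = 10110100 (10xxxxxx ✓), payload 110100.
Concatenate: 000010010000111110100 = 0x121F4 (21 bits → U+121F4).

U+121F4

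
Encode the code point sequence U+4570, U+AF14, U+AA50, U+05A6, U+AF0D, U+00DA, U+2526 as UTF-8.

U+4570: 3-byte form → E4 95 B0.
U+AF14: 3-byte form → EA BC 94.
U+AA50: 3-byte form → EA A9 90.
U+05A6: 2-byte form → D6 A6.
U+AF0D: 3-byte form → EA BC 8D.
U+00DA: 2-byte form → C3 9A.
U+2526: 3-byte form → E2 94 A6.
Concatenated (19 bytes): E4 95 B0 EA BC 94 EA A9 90 D6 A6 EA BC 8D C3 9A E2 94 A6.

E4 95 B0 EA BC 94 EA A9 90 D6 A6 EA BC 8D C3 9A E2 94 A6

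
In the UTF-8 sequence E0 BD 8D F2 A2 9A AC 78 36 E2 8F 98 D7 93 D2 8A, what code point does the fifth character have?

Offset 0: leading byte 0xE0 = 11100000 → 3-byte char #1 = E0 BD 8D.
Offset 3: leading byte 0xF2 = 11110010 → 4-byte char #2 = F2 A2 9A AC.
Offset 7: leading byte 0x78 = 01111000 → 1-byte char #3 = 78.
Offset 8: leading byte 0x36 = 00110110 → 1-byte char #4 = 36.
Offset 9: leading byte 0xE2 = 11100010 → 3-byte char #5 = E2 8F 98.
Leading byte 0xE2 = 11100010 matches 1110xxxx → 3-byte sequence.
Byte 1: 0xE2 = 11100010, payload 0010 (4 bits).
Byte 2: 0x8F = 10001111 (10xxxxxx ✓), payload 001111.
Byte 3: 0x98 = 10011000 (10xxxxxx ✓), payload 011000.
Concatenate: 0010001111011000 = 0x23D8 (16 bits → U+23D8).

U+23D8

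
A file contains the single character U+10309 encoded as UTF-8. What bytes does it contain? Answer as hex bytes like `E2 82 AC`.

U+10309 = 0x10309 = 66313 decimal. In range U+10000–U+10FFFF → 4-byte form: 11110xxx 10xxxxxx 10xxxxxx 10xxxxxx.
Binary (21 bits): 000010000001100001001.
Split 3+6+6+6: 000 | 010000 | 001100 | 001001.
Byte 1: 11110000 = 0xF0.
Byte 2: 10010000 = 0x90.
Byte 3: 10001100 = 0x8C.
Byte 4: 10001001 = 0x89.

F0 90 8C 89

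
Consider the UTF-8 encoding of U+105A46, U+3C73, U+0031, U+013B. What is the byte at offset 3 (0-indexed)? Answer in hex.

U+105A46 → 4-byte form F4 85 A9 86 at offsets 0–3.
Offset 3 falls in char 1's range; it's byte 4 of F4 85 A9 86 = 0x86.

0x86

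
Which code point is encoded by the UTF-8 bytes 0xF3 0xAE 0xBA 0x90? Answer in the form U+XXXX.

Leading byte 0xF3 = 11110011 matches 11110xxx → 4-byte sequence.
Byte 1: 0xF3 = 11110011, payload 011 (3 bits).
Byte 2: 0xAE = 10101110 (10xxxxxx ✓), payload 101110.
Byte 3: 0xBA = 10111010 (10xxxxxx ✓), payload 111010.
Byte 4: 0x90 = 10010000 (10xxxxxx ✓), payload 010000.
Concatenate: 011101110111010010000 = 0xEEE90 (21 bits → U+EEE90).

U+EEE90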